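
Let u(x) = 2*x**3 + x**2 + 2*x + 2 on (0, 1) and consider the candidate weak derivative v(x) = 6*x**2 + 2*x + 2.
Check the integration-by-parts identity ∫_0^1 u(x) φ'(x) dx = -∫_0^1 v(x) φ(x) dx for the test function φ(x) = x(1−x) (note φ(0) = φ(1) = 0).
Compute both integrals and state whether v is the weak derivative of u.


LHS = -4/5, RHS = -4/5. Yes, v = u' weakly.

u(x) = 2*x**3 + x**2 + 2*x + 2, classical derivative u'(x) = 6*x**2 + 2*x + 2.
φ(x) = x(1−x), so φ'(x) = 1 - 2*x.
Note φ(0) = φ(1) = 0, so the boundary term u·φ vanishes.
LHS = ∫_0^1 u(x) φ'(x) dx = ∫_0^1 (-4*x^4 - 3*x^2 - 2*x + 2) dx. Term by term:
  ∫_0^1 -4*x^4 dx = -4/5;  ∫_0^1 -3*x^2 dx = -1;  ∫_0^1 -2*x dx = -1;
  ∫_0^1 2 dx = 2.
Sum: -4/5 − 1 − 1 + 2 = -4/5.
So LHS = -4/5.
∫_0^1 v(x) φ(x) dx = ∫_0^1 (-6*x^4 + 4*x^3 + 2*x) dx. Term by term:
  ∫_0^1 -6*x^4 dx = -6/5;  ∫_0^1 4*x^3 dx = 1;  ∫_0^1 2*x dx = 1.
Sum: -6/5 + 1 + 1 = 4/5.
So RHS = -∫_0^1 v(x) φ(x) dx = -4/5.
LHS = RHS, so the identity holds for this test φ.
Moreover u is smooth here and v(x) = u'(x) = 6*x**2 + 2*x + 2 pointwise, so the identity holds for every test function. Hence v is the weak derivative of u.


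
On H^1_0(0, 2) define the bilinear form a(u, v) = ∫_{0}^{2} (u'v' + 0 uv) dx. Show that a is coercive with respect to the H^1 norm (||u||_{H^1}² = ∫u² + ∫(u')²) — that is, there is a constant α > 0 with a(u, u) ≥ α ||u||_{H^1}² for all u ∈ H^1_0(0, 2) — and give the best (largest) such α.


α = π^2/(4 + π^2)

Coercivity of a(·,·) on H^1_0(0, 2) means a(u, u) ≥ α ||u||_{H^1}² for every u ∈ H^1_0.
The interval has length L = 2, and Poincaré/coercivity depend only on L. Here a(u, u) = ∫(u')² + (0)·∫u².
Here c = 0, so a(u,u) = ∫(u')² alone. The condition a(u,u) ≥ α||u||_{H^1}² reads (1−α)∫(u')² ≥ (α−c)∫u². Any admissible α is ≤ 1 (rapidly oscillating u have ∫u²/∫(u')² → 0), and α = 1 would force 0 ≥ (1−c)∫u², impossible since c < 1; so 1−α > 0. By the sharp Poincaré inequality on H^1_0 of an interval of length L, ∫(u')² ≥ (π/L)²∫u² with equality for the first sine mode sin(π(x−x₀)/L) (x₀ the left endpoint), so the inequality holds for all u iff (1−α)(π/L)² ≥ α − c, i.e. α ≤ ((π/L)² + c)/((π/L)² + 1) = (1 + c(L/π)²)/(1 + (L/π)²). (Direct route, valid since c ≤ 0: Poincaré gives c∫u² ≥ c(L/π)²∫(u')², so a(u,u) ≥ (1 + c(L/π)²)∫(u')², while ||u||_{H^1}² ≤ (1 + (L/π)²)∫(u')²; dividing yields the same α.) With (π/L)² = π^2/4 and c = 0, the largest admissible constant is α = ((π/L)² + c)/((π/L)² + 1).
Simplifying, α = π^2/(4 + π^2).


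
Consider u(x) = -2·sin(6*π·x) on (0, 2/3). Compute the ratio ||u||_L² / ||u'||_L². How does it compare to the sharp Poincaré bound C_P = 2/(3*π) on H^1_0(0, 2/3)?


||u||_L² / ||u'||_L² = 1/(6*π) < C_P = 2/(3*π).

u(x) = -2·sin(6*π·x), so u'(x) = -12*π*cos(6*π*x).
Writing u(x) = A·sin(kπx/L) with A = -2 and k = 4, use ∫_0^L sin²(kπx/L) dx = L/2 and ∫_0^L cos²(kπx/L) dx = L/2.
u² = 4·sin²(6*π·x) and (u')² = 144*π^2·cos²(6*π·x), and each of sin², cos² integrates to L/2 = 1/3 over (0, 2/3).
∫_0^2/3 u² dx = 4/3, so ||u||_L² = 2*sqrt(3)/3.
∫_0^2/3 (u')² dx = 48*π^2, so ||u'||_L² = 4*sqrt(3)*π.
Ratio ||u||_L² / ||u'||_L² = 1/(6*π).
Sharp Poincaré constant on H^1_0(0, 2/3) is C_P = L/π = 2/(3*π), achieved by sin(3*π/2·x).
This is the k = 4 harmonic; the ratio L/(kπ) is strictly less than C_P = L/π, consistent with the sharp inequality ||u||_L² ≤ C_P ||u'||_L².


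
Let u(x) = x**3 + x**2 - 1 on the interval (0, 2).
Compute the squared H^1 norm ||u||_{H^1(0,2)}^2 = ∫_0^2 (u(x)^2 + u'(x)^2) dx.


||u||_{H^1}^2 = 3170/21

The H^1 norm (squared) on an interval (0, L) is
  ||u||_{H^1}^2 = ∫_0^L u(x)^2 dx + ∫_0^L u'(x)^2 dx.
Compute u'(x) = 3*x**2 + 2*x.
Then u(x)^2 = x**6 + 2*x**5 + x**4 - 2*x**3 - 2*x**2 + 1 and u'(x)^2 = 9*x**4 + 12*x**3 + 4*x**2.
Integrate each monomial from 0 to 2 using ∫_0^2 c·x^n dx = c·2^(n+1)/(n+1):
  ∫_0^2 u(x)^2 dx = ∫_0^2 (x^6 + 2*x^5 + x^4 - 2*x^3 - 2*x^2 + 1) dx. Term by term:
    ∫_0^2 x^6 dx = 128/7;  ∫_0^2 2*x^5 dx = 64/3;  ∫_0^2 x^4 dx = 32/5;
    ∫_0^2 -2*x^3 dx = -8;  ∫_0^2 -2*x^2 dx = -16/3;  ∫_0^2 1 dx = 2.
  Sum: 128/7 + 64/3 + 32/5 − 8 − 16/3 + 2 = 1214/35.
  ∫_0^2 u'(x)^2 dx = ∫_0^2 (9*x^4 + 12*x^3 + 4*x^2) dx. Term by term:
    ∫_0^2 9*x^4 dx = 288/5;  ∫_0^2 12*x^3 dx = 48;  ∫_0^2 4*x^2 dx = 32/3.
  Sum: 288/5 + 48 + 32/3 = 1744/15.
Adding: ||u||_{H^1}^2 = 1214/35 + 1744/15 = 3170/21.


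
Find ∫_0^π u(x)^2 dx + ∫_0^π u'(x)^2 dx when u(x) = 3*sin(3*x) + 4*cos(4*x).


||u||_{H^1(0,π)}^2 = -2448/7 + 181*π

u'(x) = -16*sin(4*x) + 9*cos(3*x).
Expand u² and (u')² and integrate term by term on (0, π), using: for integers n ≥ 1, ∫_0^π sin²(nx) dx = ∫_0^π cos²(nx) dx = π/2; for n ≠ n', ∫_0^π sin(nx)sin(n'x) dx = ∫_0^π cos(nx)cos(n'x) dx = 0; and by product-to-sum, ∫_0^π sin(nx)cos(n'x) dx = ½∫_0^π [sin((n+n')x) + sin((n−n')x)] dx, which is 0 when n+n' is even and 2n/(n²−n'²) when n+n' is odd (it need not vanish on (0, π)).
  u² squared terms: (3)²·∫sin(3x)² dx = 9·π/2 = 9*π/2;  (4)²·∫cos(4x)² dx = 16·π/2 = 8*π.
  u² cross terms: 2·(3)·(4)·∫sin(3x)·cos(4x) dx = 24·(-6/7) = -144/7.
  So ∫_0^π u² dx = 9*π/2 + 8*π − 144/7 = -144/7 + 25*π/2.
  (u')² squared terms: (-16)²·∫sin(4x)² dx = 256·π/2 = 128*π;  (9)²·∫cos(3x)² dx = 81·π/2 = 81*π/2.
  (u')² cross terms: 2·(-16)·(9)·∫sin(4x)·cos(3x) dx = -288·(8/7) = -2304/7.
  So ∫_0^π (u')² dx = 128*π + 81*π/2 − 2304/7 = -2304/7 + 337*π/2.
||u||_{H^1}^2 = (-144/7 + 25*π/2) + (-2304/7 + 337*π/2) = -2448/7 + 181*π.


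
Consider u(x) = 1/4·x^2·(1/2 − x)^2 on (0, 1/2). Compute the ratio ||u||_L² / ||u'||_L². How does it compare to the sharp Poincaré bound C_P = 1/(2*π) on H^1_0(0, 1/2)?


||u||_L² / ||u'||_L² = sqrt(3)/12 < C_P = 1/(2*π).

u(x) = 1/4·x^2·(1/2 − x)^2, so u'(x) = x*(2*x - 1)*(4*x - 1)/8.
u(x) = 1/4·x^2·(1/2 − x)^2 vanishes at x = 0 and x = 1/2, so u ∈ H^1_0(0, 1/2). Differentiate via the product rule and integrate the resulting polynomials term by term.
  ∫_0^1/2 u² dx = ∫_0^1/2 (x^8/16 - x^7/8 + 3*x^6/32 - x^5/32 + x^4/256) dx. Term by term:
    ∫_0^1/2 x^8/16 dx = 1/73728;  ∫_0^1/2 -x^7/8 dx = -1/16384;  ∫_0^1/2 3*x^6/32 dx = 3/28672;
    ∫_0^1/2 -x^5/32 dx = -1/12288;  ∫_0^1/2 x^4/256 dx = 1/40960.
  Sum: 1/73728 − 1/16384 + 3/28672 − 1/12288 + 1/40960 = 1/5160960.
  ∫_0^1/2 (u')² dx = ∫_0^1/2 (x^6 - 3*x^5/2 + 13*x^4/16 - 3*x^3/16 + x^2/64) dx. Term by term:
    ∫_0^1/2 x^6 dx = 1/896;  ∫_0^1/2 -3*x^5/2 dx = -1/256;  ∫_0^1/2 13*x^4/16 dx = 13/2560;
    ∫_0^1/2 -3*x^3/16 dx = -3/1024;  ∫_0^1/2 x^2/64 dx = 1/1536.
  Sum: 1/896 − 1/256 + 13/2560 − 3/1024 + 1/1536 = 1/107520.
∫_0^1/2 u² dx = 1/5160960, so ||u||_L² = sqrt(35)/13440.
∫_0^1/2 (u')² dx = 1/107520, so ||u'||_L² = sqrt(105)/3360.
Ratio ||u||_L² / ||u'||_L² = sqrt(3)/12.
Sharp Poincaré constant on H^1_0(0, 1/2) is C_P = L/π = 1/(2*π), achieved by sin(2*π·x).
A polynomial bump cannot attain the sharp Poincaré constant (only the first sine eigenfunction does), so the ratio is strictly less than C_P, consistent with ||u||_L² ≤ C_P ||u'||_L².


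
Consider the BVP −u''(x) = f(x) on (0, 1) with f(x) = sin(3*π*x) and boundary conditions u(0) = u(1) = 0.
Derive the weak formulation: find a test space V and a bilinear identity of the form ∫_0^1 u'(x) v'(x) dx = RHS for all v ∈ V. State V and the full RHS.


V = H^1_0(0, 1) (so v(0) = v(1) = 0); weak form: ∫_0^1 u'v' dx = ∫_0^1 (sin(3*π*x)) v dx for all v ∈ V.

Multiply both sides by a test function v and integrate from 0 to 1:
  ∫_0^1 −u''(x) v(x) dx = ∫_0^1 f(x) v(x) dx.
Integrate the LHS by parts once:
  ∫_0^1 −u'' v dx = −[u'(x) v(x)]_0^1 + ∫_0^1 u'(x) v'(x) dx.
Thus ∫_0^1 u'(x) v'(x) dx = ∫_0^1 f(x) v(x) dx + [u'(x) v(x)]_0^1.
Choose V so that boundary terms are either known or forced to vanish.
u is Dirichlet: u(0) = u(1) = 0. Let V = H^1_0(0, 1); then v(0) = v(1) = 0, and [u' v]_0^1 = 0.
Weak formulation: find u (satisfying any essential BC) such that ∫_0^1 u'(x) v'(x) dx = ∫_0^1 f v dx for all v ∈ V.
Substituting f(x) = sin(3*π*x), the right-hand side is ∫_0^1 (sin(3*π*x)) v dx.


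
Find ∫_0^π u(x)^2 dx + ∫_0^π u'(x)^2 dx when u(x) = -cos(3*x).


||u||_{H^1(0,π)}^2 = 5*π

u'(x) = 3*sin(3*x).
Expand u² and (u')² and integrate term by term on (0, π), using: for integers n ≥ 1, ∫_0^π sin²(nx) dx = ∫_0^π cos²(nx) dx = π/2; for n ≠ n', ∫_0^π sin(nx)sin(n'x) dx = ∫_0^π cos(nx)cos(n'x) dx = 0; and by product-to-sum, ∫_0^π sin(nx)cos(n'x) dx = ½∫_0^π [sin((n+n')x) + sin((n−n')x)] dx, which is 0 when n+n' is even and 2n/(n²−n'²) when n+n' is odd (it need not vanish on (0, π)).
  u² squared terms: (-1)²·∫cos(3x)² dx = 1·π/2 = π/2.
  So ∫_0^π u² dx = π/2.
  (u')² squared terms: (3)²·∫sin(3x)² dx = 9·π/2 = 9*π/2.
  So ∫_0^π (u')² dx = 9*π/2.
||u||_{H^1}^2 = (π/2) + (9*π/2) = 5*π.


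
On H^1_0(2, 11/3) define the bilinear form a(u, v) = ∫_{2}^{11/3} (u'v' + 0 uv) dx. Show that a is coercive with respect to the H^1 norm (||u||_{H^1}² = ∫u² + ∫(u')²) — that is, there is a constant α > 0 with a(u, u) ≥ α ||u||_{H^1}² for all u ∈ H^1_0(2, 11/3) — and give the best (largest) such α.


α = 9*π^2/(25 + 9*π^2)

Coercivity of a(·,·) on H^1_0(2, 11/3) means a(u, u) ≥ α ||u||_{H^1}² for every u ∈ H^1_0.
The interval has length L = 5/3, and Poincaré/coercivity depend only on L. Here a(u, u) = ∫(u')² + (0)·∫u².
Here c = 0, so a(u,u) = ∫(u')² alone. The condition a(u,u) ≥ α||u||_{H^1}² reads (1−α)∫(u')² ≥ (α−c)∫u². Any admissible α is ≤ 1 (rapidly oscillating u have ∫u²/∫(u')² → 0), and α = 1 would force 0 ≥ (1−c)∫u², impossible since c < 1; so 1−α > 0. By the sharp Poincaré inequality on H^1_0 of an interval of length L, ∫(u')² ≥ (π/L)²∫u² with equality for the first sine mode sin(π(x−x₀)/L) (x₀ the left endpoint), so the inequality holds for all u iff (1−α)(π/L)² ≥ α − c, i.e. α ≤ ((π/L)² + c)/((π/L)² + 1) = (1 + c(L/π)²)/(1 + (L/π)²). (Direct route, valid since c ≤ 0: Poincaré gives c∫u² ≥ c(L/π)²∫(u')², so a(u,u) ≥ (1 + c(L/π)²)∫(u')², while ||u||_{H^1}² ≤ (1 + (L/π)²)∫(u')²; dividing yields the same α.) With (π/L)² = 9*π^2/25 and c = 0, the largest admissible constant is α = ((π/L)² + c)/((π/L)² + 1).
Simplifying, α = 9*π^2/(25 + 9*π^2).


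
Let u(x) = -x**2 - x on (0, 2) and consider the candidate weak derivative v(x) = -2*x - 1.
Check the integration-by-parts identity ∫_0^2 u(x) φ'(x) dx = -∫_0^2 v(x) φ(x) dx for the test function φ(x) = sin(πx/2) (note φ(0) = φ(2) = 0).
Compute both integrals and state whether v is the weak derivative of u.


LHS = 12/π, RHS = 12/π. Yes, v = u' weakly.

u(x) = -x**2 - x, classical derivative u'(x) = -2*x - 1.
φ(x) = sin(πx/2), so φ'(x) = π*cos(π*x/2)/2.
Note φ(0) = φ(2) = 0, so the boundary term u·φ vanishes.
LHS = ∫_0^2 u(x) φ'(x) dx = ∫_0^2 (-π*x^2*cos(π*x/2)/2 - π*x*cos(π*x/2)/2) dx. Term by term:
  ∫_0^2 -π*x*cos(π*x/2)/2 dx = 4/π;  ∫_0^2 -π*x^2*cos(π*x/2)/2 dx = 8/π.
Sum: 4/π + 8/π = 12/π.
So LHS = 12/π.
∫_0^2 v(x) φ(x) dx = ∫_0^2 (-2*x*sin(π*x/2) - sin(π*x/2)) dx. Term by term:
  ∫_0^2 -sin(π*x/2) dx = -4/π;  ∫_0^2 -2*x*sin(π*x/2) dx = -8/π.
Sum: -4/π − 8/π = -12/π.
So RHS = -∫_0^2 v(x) φ(x) dx = 12/π.
LHS = RHS, so the identity holds for this test φ.
Moreover u is smooth here and v(x) = u'(x) = -2*x - 1 pointwise, so the identity holds for every test function. Hence v is the weak derivative of u.


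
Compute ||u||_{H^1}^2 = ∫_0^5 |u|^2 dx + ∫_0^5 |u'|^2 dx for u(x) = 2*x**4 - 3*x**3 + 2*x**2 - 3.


||u||_{H^1}^2 = 54008960/63

The H^1 norm (squared) on an interval (0, L) is
  ||u||_{H^1}^2 = ∫_0^L u(x)^2 dx + ∫_0^L u'(x)^2 dx.
Compute u'(x) = 8*x**3 - 9*x**2 + 4*x.
Then u(x)^2 = 4*x**8 - 12*x**7 + 17*x**6 - 12*x**5 - 8*x**4 + 18*x**3 - 12*x**2 + 9 and u'(x)^2 = 64*x**6 - 144*x**5 + 145*x**4 - 72*x**3 + 16*x**2.
Integrate each monomial from 0 to 5 using ∫_0^5 c·x^n dx = c·5^(n+1)/(n+1):
  ∫_0^5 u(x)^2 dx = ∫_0^5 (4*x^8 - 12*x^7 + 17*x^6 - 12*x^5 - 8*x^4 + 18*x^3 - 12*x^2 + 9) dx. Term by term:
    ∫_0^5 4*x^8 dx = 7812500/9;  ∫_0^5 -12*x^7 dx = -1171875/2;  ∫_0^5 17*x^6 dx = 1328125/7;
    ∫_0^5 -12*x^5 dx = -31250;  ∫_0^5 -8*x^4 dx = -5000;  ∫_0^5 18*x^3 dx = 5625/2;
    ∫_0^5 -12*x^2 dx = -500;  ∫_0^5 9 dx = 45.
  Sum: 7812500/9 − 1171875/2 + 1328125/7 − 31250 − 5000 + 5625/2 − 500 + 45 = 27591335/63.
  ∫_0^5 u'(x)^2 dx = ∫_0^5 (64*x^6 - 144*x^5 + 145*x^4 - 72*x^3 + 16*x^2) dx. Term by term:
    ∫_0^5 64*x^6 dx = 5000000/7;  ∫_0^5 -144*x^5 dx = -375000;  ∫_0^5 145*x^4 dx = 90625;
    ∫_0^5 -72*x^3 dx = -11250;  ∫_0^5 16*x^2 dx = 2000/3.
  Sum: 5000000/7 − 375000 + 90625 − 11250 + 2000/3 = 8805875/21.
Adding: ||u||_{H^1}^2 = 27591335/63 + 8805875/21 = 54008960/63.


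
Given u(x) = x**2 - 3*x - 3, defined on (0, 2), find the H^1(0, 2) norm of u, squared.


||u||_{H^1}^2 = 736/15

The H^1 norm (squared) on an interval (0, L) is
  ||u||_{H^1}^2 = ∫_0^L u(x)^2 dx + ∫_0^L u'(x)^2 dx.
Compute u'(x) = 2*x - 3.
Then u(x)^2 = x**4 - 6*x**3 + 3*x**2 + 18*x + 9 and u'(x)^2 = 4*x**2 - 12*x + 9.
Integrate each monomial from 0 to 2 using ∫_0^2 c·x^n dx = c·2^(n+1)/(n+1):
  ∫_0^2 u(x)^2 dx = ∫_0^2 (x^4 - 6*x^3 + 3*x^2 + 18*x + 9) dx. Term by term:
    ∫_0^2 x^4 dx = 32/5;  ∫_0^2 -6*x^3 dx = -24;  ∫_0^2 3*x^2 dx = 8;
    ∫_0^2 18*x dx = 36;  ∫_0^2 9 dx = 18.
  Sum: 32/5 − 24 + 8 + 36 + 18 = 222/5.
  ∫_0^2 u'(x)^2 dx = ∫_0^2 (4*x^2 - 12*x + 9) dx. Term by term:
    ∫_0^2 4*x^2 dx = 32/3;  ∫_0^2 -12*x dx = -24;  ∫_0^2 9 dx = 18.
  Sum: 32/3 − 24 + 18 = 14/3.
Adding: ||u||_{H^1}^2 = 222/5 + 14/3 = 736/15.


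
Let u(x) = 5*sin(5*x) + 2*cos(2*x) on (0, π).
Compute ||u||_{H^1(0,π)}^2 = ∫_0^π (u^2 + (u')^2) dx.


||u||_{H^1(0,π)}^2 = 1000/21 + 335*π

u'(x) = -4*sin(2*x) + 25*cos(5*x).
Expand u² and (u')² and integrate term by term on (0, π), using: for integers n ≥ 1, ∫_0^π sin²(nx) dx = ∫_0^π cos²(nx) dx = π/2; for n ≠ n', ∫_0^π sin(nx)sin(n'x) dx = ∫_0^π cos(nx)cos(n'x) dx = 0; and by product-to-sum, ∫_0^π sin(nx)cos(n'x) dx = ½∫_0^π [sin((n+n')x) + sin((n−n')x)] dx, which is 0 when n+n' is even and 2n/(n²−n'²) when n+n' is odd (it need not vanish on (0, π)).
  u² squared terms: (2)²·∫cos(2x)² dx = 4·π/2 = 2*π;  (5)²·∫sin(5x)² dx = 25·π/2 = 25*π/2.
  u² cross terms: 2·(2)·(5)·∫cos(2x)·sin(5x) dx = 20·(10/21) = 200/21.
  So ∫_0^π u² dx = 2*π + 25*π/2 + 200/21 = 200/21 + 29*π/2.
  (u')² squared terms: (-4)²·∫sin(2x)² dx = 16·π/2 = 8*π;  (25)²·∫cos(5x)² dx = 625·π/2 = 625*π/2.
  (u')² cross terms: 2·(-4)·(25)·∫sin(2x)·cos(5x) dx = -200·(-4/21) = 800/21.
  So ∫_0^π (u')² dx = 8*π + 625*π/2 + 800/21 = 800/21 + 641*π/2.
||u||_{H^1}^2 = (200/21 + 29*π/2) + (800/21 + 641*π/2) = 1000/21 + 335*π.


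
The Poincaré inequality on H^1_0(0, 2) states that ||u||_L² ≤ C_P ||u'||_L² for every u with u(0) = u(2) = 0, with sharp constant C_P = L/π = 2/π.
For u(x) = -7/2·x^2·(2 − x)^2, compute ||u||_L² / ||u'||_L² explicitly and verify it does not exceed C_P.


||u||_L² / ||u'||_L² = sqrt(3)/3 < C_P = 2/π.

u(x) = -7/2·x^2·(2 − x)^2, so u'(x) = 14*x*(-x^2 + 3*x - 2).
u(x) = -7/2·x^2·(2 − x)^2 vanishes at x = 0 and x = 2, so u ∈ H^1_0(0, 2). Differentiate via the product rule and integrate the resulting polynomials term by term.
  ∫_0^2 u² dx = ∫_0^2 (49*x^8/4 - 98*x^7 + 294*x^6 - 392*x^5 + 196*x^4) dx. Term by term:
    ∫_0^2 49*x^8/4 dx = 6272/9;  ∫_0^2 -98*x^7 dx = -3136;  ∫_0^2 294*x^6 dx = 5376;
    ∫_0^2 -392*x^5 dx = -12544/3;  ∫_0^2 196*x^4 dx = 6272/5.
  Sum: 6272/9 − 3136 + 5376 − 12544/3 + 6272/5 = 448/45.
  ∫_0^2 (u')² dx = ∫_0^2 (196*x^6 - 1176*x^5 + 2548*x^4 - 2352*x^3 + 784*x^2) dx. Term by term:
    ∫_0^2 196*x^6 dx = 3584;  ∫_0^2 -1176*x^5 dx = -12544;  ∫_0^2 2548*x^4 dx = 81536/5;
    ∫_0^2 -2352*x^3 dx = -9408;  ∫_0^2 784*x^2 dx = 6272/3.
  Sum: 3584 − 12544 + 81536/5 − 9408 + 6272/3 = 448/15.
∫_0^2 u² dx = 448/45, so ||u||_L² = 8*sqrt(35)/15.
∫_0^2 (u')² dx = 448/15, so ||u'||_L² = 8*sqrt(105)/15.
Ratio ||u||_L² / ||u'||_L² = sqrt(3)/3.
Sharp Poincaré constant on H^1_0(0, 2) is C_P = L/π = 2/π, achieved by sin(π/2·x).
A polynomial bump cannot attain the sharp Poincaré constant (only the first sine eigenfunction does), so the ratio is strictly less than C_P, consistent with ||u||_L² ≤ C_P ||u'||_L².


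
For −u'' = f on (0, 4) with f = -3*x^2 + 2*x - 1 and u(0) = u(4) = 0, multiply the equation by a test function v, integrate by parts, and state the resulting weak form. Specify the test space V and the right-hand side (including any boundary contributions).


V = H^1_0(0, 4) (so v(0) = v(4) = 0); weak form: ∫_0^4 u'v' dx = ∫_0^4 (-3*x^2 + 2*x - 1) v dx for all v ∈ V.

Multiply both sides by a test function v and integrate from 0 to 4:
  ∫_0^4 −u''(x) v(x) dx = ∫_0^4 f(x) v(x) dx.
Integrate the LHS by parts once:
  ∫_0^4 −u'' v dx = −[u'(x) v(x)]_0^4 + ∫_0^4 u'(x) v'(x) dx.
Thus ∫_0^4 u'(x) v'(x) dx = ∫_0^4 f(x) v(x) dx + [u'(x) v(x)]_0^4.
Choose V so that boundary terms are either known or forced to vanish.
u is Dirichlet: u(0) = u(4) = 0. Let V = H^1_0(0, 4); then v(0) = v(4) = 0, and [u' v]_0^4 = 0.
Weak formulation: find u (satisfying any essential BC) such that ∫_0^4 u'(x) v'(x) dx = ∫_0^4 f v dx for all v ∈ V.
Substituting f(x) = -3*x^2 + 2*x - 1, the right-hand side is ∫_0^4 (-3*x^2 + 2*x - 1) v dx.


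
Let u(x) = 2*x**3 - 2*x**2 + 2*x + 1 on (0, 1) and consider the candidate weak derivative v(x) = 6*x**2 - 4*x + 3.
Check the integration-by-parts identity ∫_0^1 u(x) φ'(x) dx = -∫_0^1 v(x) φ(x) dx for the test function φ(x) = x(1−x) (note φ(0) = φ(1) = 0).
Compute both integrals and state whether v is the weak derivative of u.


LHS = -3/10, RHS = -7/15. No, v is not the weak derivative of u.

u(x) = 2*x**3 - 2*x**2 + 2*x + 1, classical derivative u'(x) = 6*x**2 - 4*x + 2.
φ(x) = x(1−x), so φ'(x) = 1 - 2*x.
Note φ(0) = φ(1) = 0, so the boundary term u·φ vanishes.
LHS = ∫_0^1 u(x) φ'(x) dx = ∫_0^1 (-4*x^4 + 6*x^3 - 6*x^2 + 1) dx. Term by term:
  ∫_0^1 -4*x^4 dx = -4/5;  ∫_0^1 6*x^3 dx = 3/2;  ∫_0^1 -6*x^2 dx = -2;
  ∫_0^1 1 dx = 1.
Sum: -4/5 + 3/2 − 2 + 1 = -3/10.
So LHS = -3/10.
∫_0^1 v(x) φ(x) dx = ∫_0^1 (-6*x^4 + 10*x^3 - 7*x^2 + 3*x) dx. Term by term:
  ∫_0^1 -6*x^4 dx = -6/5;  ∫_0^1 10*x^3 dx = 5/2;  ∫_0^1 -7*x^2 dx = -7/3;
  ∫_0^1 3*x dx = 3/2.
Sum: -6/5 + 5/2 − 7/3 + 3/2 = 7/15.
So RHS = -∫_0^1 v(x) φ(x) dx = -7/15.
LHS − RHS = 1/6 ≠ 0, so the identity fails.
(For a valid weak derivative the identity must hold for EVERY test function, in particular this one. The failure shows v is NOT the weak derivative of u.)
Correct weak derivative would be u'(x) = 6*x**2 - 4*x + 2.


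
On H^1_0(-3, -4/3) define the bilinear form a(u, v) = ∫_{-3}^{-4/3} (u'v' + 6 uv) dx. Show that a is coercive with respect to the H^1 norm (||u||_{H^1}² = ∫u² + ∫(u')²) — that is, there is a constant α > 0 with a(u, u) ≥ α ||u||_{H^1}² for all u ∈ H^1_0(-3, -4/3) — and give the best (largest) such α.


α = 1

Coercivity of a(·,·) on H^1_0(-3, -4/3) means a(u, u) ≥ α ||u||_{H^1}² for every u ∈ H^1_0.
The interval has length L = 5/3, and Poincaré/coercivity depend only on L. Here a(u, u) = ∫(u')² + (6)·∫u².
Here c = 6 ≥ 1, so a(u,u) = ∫(u')² + c∫u² ≥ ∫(u')² + ∫u² = ||u||_{H^1}², i.e. α = 1 works. No larger α is possible: a(u,u) ≥ α||u||_{H^1}² means (1−α)∫(u')² ≥ (α−c)∫u², and for the modes u_n = sin(nπ(x−x₀)/L) (x₀ the left endpoint) one has ∫u_n²/∫(u_n')² = (L/(nπ))² → 0, so a(u_n,u_n)/||u_n||_{H^1}² → 1. Hence the optimal constant is α = 1.
Therefore α = 1.


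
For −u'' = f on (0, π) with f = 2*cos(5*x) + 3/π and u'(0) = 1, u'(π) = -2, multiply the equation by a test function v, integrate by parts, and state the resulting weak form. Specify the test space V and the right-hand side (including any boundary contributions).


V = H^1(0, π) (v unrestricted at boundary; u is determined up to an additive constant); weak form: ∫_0^π u'v' dx = ∫_0^π (2*cos(5*x) + 3/π) v dx − 2·v(π) − v(0) for all v ∈ V.

Multiply both sides by a test function v and integrate from 0 to π:
  ∫_0^π −u''(x) v(x) dx = ∫_0^π f(x) v(x) dx.
Integrate the LHS by parts once:
  ∫_0^π −u'' v dx = −[u'(x) v(x)]_0^π + ∫_0^π u'(x) v'(x) dx.
Thus ∫_0^π u'(x) v'(x) dx = ∫_0^π f(x) v(x) dx + [u'(x) v(x)]_0^π.
Choose V so that boundary terms are either known or forced to vanish.
u has inhomogeneous Neumann u'(0) = 1, u'(π) = -2. [u' v]_0^π = (-2)·v(π) − (1)·v(0) = − 2·v(π) − v(0). Take V = H^1(0, π); boundary term becomes part of RHS.
Weak formulation: find u (satisfying any essential BC) such that ∫_0^π u'(x) v'(x) dx = ∫_0^π f v dx − 2·v(π) − v(0) for all v ∈ V (Neumann data are natural BCs: they enter the RHS as boundary terms).
Substituting f(x) = 2*cos(5*x) + 3/π, the right-hand side is ∫_0^π (2*cos(5*x) + 3/π) v dx − 2·v(π) − v(0).
Compatibility check (pure Neumann): taking v ≡ 1 ∈ V gives 0 = ∫_0^π f dx + (-2) − (1), i.e. ∫_0^π f dx must equal u'(0) − u'(π) = 3. Indeed ∫_0^π (2*cos(5*x) + 3/π) dx = 3, so the data are compatible. The solution is then unique only up to an additive constant (fix it e.g. by requiring ∫_0^π u dx = 0).


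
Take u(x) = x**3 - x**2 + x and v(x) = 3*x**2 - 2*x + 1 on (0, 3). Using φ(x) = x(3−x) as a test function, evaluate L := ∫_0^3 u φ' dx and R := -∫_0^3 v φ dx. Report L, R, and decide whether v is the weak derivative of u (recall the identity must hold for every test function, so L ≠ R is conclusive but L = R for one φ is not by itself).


LHS = -549/20, RHS = -549/20. Yes, v = u' weakly.

u(x) = x**3 - x**2 + x, classical derivative u'(x) = 3*x**2 - 2*x + 1.
φ(x) = x(3−x), so φ'(x) = 3 - 2*x.
Note φ(0) = φ(3) = 0, so the boundary term u·φ vanishes.
LHS = ∫_0^3 u(x) φ'(x) dx = ∫_0^3 (-2*x^4 + 5*x^3 - 5*x^2 + 3*x) dx. Term by term:
  ∫_0^3 -2*x^4 dx = -486/5;  ∫_0^3 5*x^3 dx = 405/4;  ∫_0^3 -5*x^2 dx = -45;
  ∫_0^3 3*x dx = 27/2.
Sum: -486/5 + 405/4 − 45 + 27/2 = -549/20.
So LHS = -549/20.
∫_0^3 v(x) φ(x) dx = ∫_0^3 (-3*x^4 + 11*x^3 - 7*x^2 + 3*x) dx. Term by term:
  ∫_0^3 -3*x^4 dx = -729/5;  ∫_0^3 11*x^3 dx = 891/4;  ∫_0^3 -7*x^2 dx = -63;
  ∫_0^3 3*x dx = 27/2.
Sum: -729/5 + 891/4 − 63 + 27/2 = 549/20.
So RHS = -∫_0^3 v(x) φ(x) dx = -549/20.
LHS = RHS, so the identity holds for this test φ.
Moreover u is smooth here and v(x) = u'(x) = 3*x**2 - 2*x + 1 pointwise, so the identity holds for every test function. Hence v is the weak derivative of u.


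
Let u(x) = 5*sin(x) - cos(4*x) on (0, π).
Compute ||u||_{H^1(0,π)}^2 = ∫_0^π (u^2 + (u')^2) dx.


||u||_{H^1(0,π)}^2 = 68/3 + 67*π/2

u'(x) = 4*sin(4*x) + 5*cos(x).
Expand u² and (u')² and integrate term by term on (0, π), using: for integers n ≥ 1, ∫_0^π sin²(nx) dx = ∫_0^π cos²(nx) dx = π/2; for n ≠ n', ∫_0^π sin(nx)sin(n'x) dx = ∫_0^π cos(nx)cos(n'x) dx = 0; and by product-to-sum, ∫_0^π sin(nx)cos(n'x) dx = ½∫_0^π [sin((n+n')x) + sin((n−n')x)] dx, which is 0 when n+n' is even and 2n/(n²−n'²) when n+n' is odd (it need not vanish on (0, π)).
  u² squared terms: (-1)²·∫cos(4x)² dx = 1·π/2 = π/2;  (5)²·∫sin(x)² dx = 25·π/2 = 25*π/2.
  u² cross terms: 2·(-1)·(5)·∫cos(4x)·sin(x) dx = -10·(-2/15) = 4/3.
  So ∫_0^π u² dx = π/2 + 25*π/2 + 4/3 = 4/3 + 13*π.
  (u')² squared terms: (4)²·∫sin(4x)² dx = 16·π/2 = 8*π;  (5)²·∫cos(x)² dx = 25·π/2 = 25*π/2.
  (u')² cross terms: 2·(4)·(5)·∫sin(4x)·cos(x) dx = 40·(8/15) = 64/3.
  So ∫_0^π (u')² dx = 8*π + 25*π/2 + 64/3 = 64/3 + 41*π/2.
||u||_{H^1}^2 = (4/3 + 13*π) + (64/3 + 41*π/2) = 68/3 + 67*π/2.


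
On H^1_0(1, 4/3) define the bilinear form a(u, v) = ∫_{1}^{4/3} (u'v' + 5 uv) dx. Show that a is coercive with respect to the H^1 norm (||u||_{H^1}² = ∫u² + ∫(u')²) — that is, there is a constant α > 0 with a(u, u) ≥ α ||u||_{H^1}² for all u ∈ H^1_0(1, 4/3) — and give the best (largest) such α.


α = 1

Coercivity of a(·,·) on H^1_0(1, 4/3) means a(u, u) ≥ α ||u||_{H^1}² for every u ∈ H^1_0.
The interval has length L = 1/3, and Poincaré/coercivity depend only on L. Here a(u, u) = ∫(u')² + (5)·∫u².
Here c = 5 ≥ 1, so a(u,u) = ∫(u')² + c∫u² ≥ ∫(u')² + ∫u² = ||u||_{H^1}², i.e. α = 1 works. No larger α is possible: a(u,u) ≥ α||u||_{H^1}² means (1−α)∫(u')² ≥ (α−c)∫u², and for the modes u_n = sin(nπ(x−x₀)/L) (x₀ the left endpoint) one has ∫u_n²/∫(u_n')² = (L/(nπ))² → 0, so a(u_n,u_n)/||u_n||_{H^1}² → 1. Hence the optimal constant is α = 1.
Therefore α = 1.


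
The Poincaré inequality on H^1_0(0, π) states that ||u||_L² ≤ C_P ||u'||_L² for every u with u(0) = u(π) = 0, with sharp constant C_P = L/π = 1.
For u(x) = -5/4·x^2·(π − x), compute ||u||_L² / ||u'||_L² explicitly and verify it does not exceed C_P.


||u||_L² / ||u'||_L² = sqrt(14)*π/14 < C_P = 1.

u(x) = -5/4·x^2·(π − x), so u'(x) = 5*x*(3*x - 2*π)/4.
u(x) = -5/4·x^2·(π − x) vanishes at x = 0 and x = π, so u ∈ H^1_0(0, π). Differentiate via the product rule and integrate the resulting polynomials term by term.
  ∫_0^π u² dx = ∫_0^π (25*x^6/16 - 25*π*x^5/8 + 25*π^2*x^4/16) dx. Term by term:
    ∫_0^π 25*x^6/16 dx = 25*π^7/112;  ∫_0^π -25*π*x^5/8 dx = -25*π^7/48;  ∫_0^π 25*π^2*x^4/16 dx = 5*π^7/16.
  Sum: 25*π^7/112 − 25*π^7/48 + 5*π^7/16 = 5*π^7/336.
  ∫_0^π (u')² dx = ∫_0^π (225*x^4/16 - 75*π*x^3/4 + 25*π^2*x^2/4) dx. Term by term:
    ∫_0^π 225*x^4/16 dx = 45*π^5/16;  ∫_0^π -75*π*x^3/4 dx = -75*π^5/16;  ∫_0^π 25*π^2*x^2/4 dx = 25*π^5/12.
  Sum: 45*π^5/16 − 75*π^5/16 + 25*π^5/12 = 5*π^5/24.
∫_0^π u² dx = 5*π^7/336, so ||u||_L² = sqrt(105)*π^(7/2)/84.
∫_0^π (u')² dx = 5*π^5/24, so ||u'||_L² = sqrt(30)*π^(5/2)/12.
Ratio ||u||_L² / ||u'||_L² = sqrt(14)*π/14.
Sharp Poincaré constant on H^1_0(0, π) is C_P = L/π = 1, achieved by sin(x).
A polynomial bump cannot attain the sharp Poincaré constant (only the first sine eigenfunction does), so the ratio is strictly less than C_P, consistent with ||u||_L² ≤ C_P ||u'||_L².


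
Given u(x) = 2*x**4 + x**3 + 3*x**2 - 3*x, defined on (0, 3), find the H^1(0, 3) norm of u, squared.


||u||_{H^1}^2 = 229689/5

The H^1 norm (squared) on an interval (0, L) is
  ||u||_{H^1}^2 = ∫_0^L u(x)^2 dx + ∫_0^L u'(x)^2 dx.
Compute u'(x) = 8*x**3 + 3*x**2 + 6*x - 3.
Then u(x)^2 = 4*x**8 + 4*x**7 + 13*x**6 - 6*x**5 + 3*x**4 - 18*x**3 + 9*x**2 and u'(x)^2 = 64*x**6 + 48*x**5 + 105*x**4 - 12*x**3 + 18*x**2 - 36*x + 9.
Integrate each monomial from 0 to 3 using ∫_0^3 c·x^n dx = c·3^(n+1)/(n+1):
  ∫_0^3 u(x)^2 dx = ∫_0^3 (4*x^8 + 4*x^7 + 13*x^6 - 6*x^5 + 3*x^4 - 18*x^3 + 9*x^2) dx. Term by term:
    ∫_0^3 4*x^8 dx = 8748;  ∫_0^3 4*x^7 dx = 6561/2;  ∫_0^3 13*x^6 dx = 28431/7;
    ∫_0^3 -6*x^5 dx = -729;  ∫_0^3 3*x^4 dx = 729/5;  ∫_0^3 -18*x^3 dx = -729/2;
    ∫_0^3 9*x^2 dx = 81.
  Sum: 8748 + 6561/2 + 28431/7 − 729 + 729/5 − 729/2 + 81 = 532818/35.
  ∫_0^3 u'(x)^2 dx = ∫_0^3 (64*x^6 + 48*x^5 + 105*x^4 - 12*x^3 + 18*x^2 - 36*x + 9) dx. Term by term:
    ∫_0^3 64*x^6 dx = 139968/7;  ∫_0^3 48*x^5 dx = 5832;  ∫_0^3 105*x^4 dx = 5103;
    ∫_0^3 -12*x^3 dx = -243;  ∫_0^3 18*x^2 dx = 162;  ∫_0^3 -36*x dx = -162;
    ∫_0^3 9 dx = 27.
  Sum: 139968/7 + 5832 + 5103 − 243 + 162 − 162 + 27 = 215001/7.
Adding: ||u||_{H^1}^2 = 532818/35 + 215001/7 = 229689/5.


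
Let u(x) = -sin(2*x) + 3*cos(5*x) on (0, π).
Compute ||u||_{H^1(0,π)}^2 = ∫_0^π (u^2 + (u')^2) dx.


||u||_{H^1(0,π)}^2 = 208/7 + 239*π/2

u'(x) = -15*sin(5*x) - 2*cos(2*x).
Expand u² and (u')² and integrate term by term on (0, π), using: for integers n ≥ 1, ∫_0^π sin²(nx) dx = ∫_0^π cos²(nx) dx = π/2; for n ≠ n', ∫_0^π sin(nx)sin(n'x) dx = ∫_0^π cos(nx)cos(n'x) dx = 0; and by product-to-sum, ∫_0^π sin(nx)cos(n'x) dx = ½∫_0^π [sin((n+n')x) + sin((n−n')x)] dx, which is 0 when n+n' is even and 2n/(n²−n'²) when n+n' is odd (it need not vanish on (0, π)).
  u² squared terms: (-1)²·∫sin(2x)² dx = 1·π/2 = π/2;  (3)²·∫cos(5x)² dx = 9·π/2 = 9*π/2.
  u² cross terms: 2·(-1)·(3)·∫sin(2x)·cos(5x) dx = -6·(-4/21) = 8/7.
  So ∫_0^π u² dx = π/2 + 9*π/2 + 8/7 = 8/7 + 5*π.
  (u')² squared terms: (-15)²·∫sin(5x)² dx = 225·π/2 = 225*π/2;  (-2)²·∫cos(2x)² dx = 4·π/2 = 2*π.
  (u')² cross terms: 2·(-15)·(-2)·∫sin(5x)·cos(2x) dx = 60·(10/21) = 200/7.
  So ∫_0^π (u')² dx = 225*π/2 + 2*π + 200/7 = 200/7 + 229*π/2.
||u||_{H^1}^2 = (8/7 + 5*π) + (200/7 + 229*π/2) = 208/7 + 239*π/2.


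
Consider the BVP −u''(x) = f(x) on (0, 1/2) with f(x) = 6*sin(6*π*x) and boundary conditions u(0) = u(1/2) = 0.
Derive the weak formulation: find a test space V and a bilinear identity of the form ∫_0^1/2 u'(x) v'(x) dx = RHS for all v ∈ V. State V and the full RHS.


V = H^1_0(0, 1/2) (so v(0) = v(1/2) = 0); weak form: ∫_0^1/2 u'v' dx = ∫_0^1/2 (6*sin(6*π*x)) v dx for all v ∈ V.

Multiply both sides by a test function v and integrate from 0 to 1/2:
  ∫_0^1/2 −u''(x) v(x) dx = ∫_0^1/2 f(x) v(x) dx.
Integrate the LHS by parts once:
  ∫_0^1/2 −u'' v dx = −[u'(x) v(x)]_0^1/2 + ∫_0^1/2 u'(x) v'(x) dx.
Thus ∫_0^1/2 u'(x) v'(x) dx = ∫_0^1/2 f(x) v(x) dx + [u'(x) v(x)]_0^1/2.
Choose V so that boundary terms are either known or forced to vanish.
u is Dirichlet: u(0) = u(1/2) = 0. Let V = H^1_0(0, 1/2); then v(0) = v(1/2) = 0, and [u' v]_0^1/2 = 0.
Weak formulation: find u (satisfying any essential BC) such that ∫_0^1/2 u'(x) v'(x) dx = ∫_0^1/2 f v dx for all v ∈ V.
Substituting f(x) = 6*sin(6*π*x), the right-hand side is ∫_0^1/2 (6*sin(6*π*x)) v dx.


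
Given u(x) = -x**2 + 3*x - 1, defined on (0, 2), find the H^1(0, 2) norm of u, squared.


||u||_{H^1}^2 = 32/5

The H^1 norm (squared) on an interval (0, L) is
  ||u||_{H^1}^2 = ∫_0^L u(x)^2 dx + ∫_0^L u'(x)^2 dx.
Compute u'(x) = 3 - 2*x.
Then u(x)^2 = x**4 - 6*x**3 + 11*x**2 - 6*x + 1 and u'(x)^2 = 4*x**2 - 12*x + 9.
Integrate each monomial from 0 to 2 using ∫_0^2 c·x^n dx = c·2^(n+1)/(n+1):
  ∫_0^2 u(x)^2 dx = ∫_0^2 (x^4 - 6*x^3 + 11*x^2 - 6*x + 1) dx. Term by term:
    ∫_0^2 x^4 dx = 32/5;  ∫_0^2 -6*x^3 dx = -24;  ∫_0^2 11*x^2 dx = 88/3;
    ∫_0^2 -6*x dx = -12;  ∫_0^2 1 dx = 2.
  Sum: 32/5 − 24 + 88/3 − 12 + 2 = 26/15.
  ∫_0^2 u'(x)^2 dx = ∫_0^2 (4*x^2 - 12*x + 9) dx. Term by term:
    ∫_0^2 4*x^2 dx = 32/3;  ∫_0^2 -12*x dx = -24;  ∫_0^2 9 dx = 18.
  Sum: 32/3 − 24 + 18 = 14/3.
Adding: ||u||_{H^1}^2 = 26/15 + 14/3 = 32/5.


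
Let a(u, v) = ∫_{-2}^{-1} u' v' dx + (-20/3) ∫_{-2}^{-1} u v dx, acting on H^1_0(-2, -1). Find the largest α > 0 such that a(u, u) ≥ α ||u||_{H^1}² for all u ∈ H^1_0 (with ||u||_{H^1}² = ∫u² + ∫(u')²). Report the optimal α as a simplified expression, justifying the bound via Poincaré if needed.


α = (-20/3 + π^2)/(1 + π^2)

Coercivity of a(·,·) on H^1_0(-2, -1) means a(u, u) ≥ α ||u||_{H^1}² for every u ∈ H^1_0.
The interval has length L = 1, and Poincaré/coercivity depend only on L. Here a(u, u) = ∫(u')² + (-20/3)·∫u².
Here c = -20/3 < 0 with |c| < (π/L)² = π^2, so coercivity still holds. The condition a(u,u) ≥ α||u||_{H^1}² reads (1−α)∫(u')² ≥ (α−c)∫u². Any admissible α is ≤ 1 (rapidly oscillating u have ∫u²/∫(u')² → 0), and α = 1 would force 0 ≥ (1−c)∫u², impossible since c < 1; so 1−α > 0. By the sharp Poincaré inequality on H^1_0 of an interval of length L, ∫(u')² ≥ (π/L)²∫u² with equality for the first sine mode sin(π(x−x₀)/L) (x₀ the left endpoint), so the inequality holds for all u iff (1−α)(π/L)² ≥ α − c, i.e. α ≤ ((π/L)² + c)/((π/L)² + 1) = (1 + c(L/π)²)/(1 + (L/π)²). (Direct route, valid since c ≤ 0: Poincaré gives c∫u² ≥ c(L/π)²∫(u')², so a(u,u) ≥ (1 + c(L/π)²)∫(u')², while ||u||_{H^1}² ≤ (1 + (L/π)²)∫(u')²; dividing yields the same α.) With (π/L)² = π^2 and c = -20/3, the largest admissible constant is α = ((π/L)² + c)/((π/L)² + 1).
Simplifying, α = (-20/3 + π^2)/(1 + π^2).


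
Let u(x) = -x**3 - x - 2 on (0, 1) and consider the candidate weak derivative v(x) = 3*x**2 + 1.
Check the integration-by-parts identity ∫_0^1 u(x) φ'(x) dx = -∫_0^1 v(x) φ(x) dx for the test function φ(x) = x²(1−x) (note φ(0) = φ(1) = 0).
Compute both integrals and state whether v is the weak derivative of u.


LHS = 11/60, RHS = -11/60. No, v is not the weak derivative of u.

u(x) = -x**3 - x - 2, classical derivative u'(x) = -3*x**2 - 1.
φ(x) = x²(1−x), so φ'(x) = x*(2 - 3*x).
Note φ(0) = φ(1) = 0, so the boundary term u·φ vanishes.
LHS = ∫_0^1 u(x) φ'(x) dx = ∫_0^1 (3*x^5 - 2*x^4 + 3*x^3 + 4*x^2 - 4*x) dx. Term by term:
  ∫_0^1 3*x^5 dx = 1/2;  ∫_0^1 -2*x^4 dx = -2/5;  ∫_0^1 3*x^3 dx = 3/4;
  ∫_0^1 4*x^2 dx = 4/3;  ∫_0^1 -4*x dx = -2.
Sum: 1/2 − 2/5 + 3/4 + 4/3 − 2 = 11/60.
So LHS = 11/60.
∫_0^1 v(x) φ(x) dx = ∫_0^1 (-3*x^5 + 3*x^4 - x^3 + x^2) dx. Term by term:
  ∫_0^1 -3*x^5 dx = -1/2;  ∫_0^1 3*x^4 dx = 3/5;  ∫_0^1 -x^3 dx = -1/4;
  ∫_0^1 x^2 dx = 1/3.
Sum: -1/2 + 3/5 − 1/4 + 1/3 = 11/60.
So RHS = -∫_0^1 v(x) φ(x) dx = -11/60.
LHS − RHS = 11/30 ≠ 0, so the identity fails.
(For a valid weak derivative the identity must hold for EVERY test function, in particular this one. The failure shows v is NOT the weak derivative of u.)
Correct weak derivative would be u'(x) = -3*x**2 - 1.


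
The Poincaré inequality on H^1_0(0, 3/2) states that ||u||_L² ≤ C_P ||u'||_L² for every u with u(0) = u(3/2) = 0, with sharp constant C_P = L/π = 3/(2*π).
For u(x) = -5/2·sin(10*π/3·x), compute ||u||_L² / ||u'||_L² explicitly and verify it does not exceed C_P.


||u||_L² / ||u'||_L² = 3/(10*π) < C_P = 3/(2*π).

u(x) = -5/2·sin(10*π/3·x), so u'(x) = -25*π*cos(10*π*x/3)/3.
Writing u(x) = A·sin(kπx/L) with A = -5/2 and k = 5, use ∫_0^L sin²(kπx/L) dx = L/2 and ∫_0^L cos²(kπx/L) dx = L/2.
u² = 25/4·sin²(10*π/3·x) and (u')² = 625*π^2/9·cos²(10*π/3·x), and each of sin², cos² integrates to L/2 = 3/4 over (0, 3/2).
∫_0^3/2 u² dx = 75/16, so ||u||_L² = 5*sqrt(3)/4.
∫_0^3/2 (u')² dx = 625*π^2/12, so ||u'||_L² = 25*sqrt(3)*π/6.
Ratio ||u||_L² / ||u'||_L² = 3/(10*π).
Sharp Poincaré constant on H^1_0(0, 3/2) is C_P = L/π = 3/(2*π), achieved by sin(2*π/3·x).
This is the k = 5 harmonic; the ratio L/(kπ) is strictly less than C_P = L/π, consistent with the sharp inequality ||u||_L² ≤ C_P ||u'||_L².


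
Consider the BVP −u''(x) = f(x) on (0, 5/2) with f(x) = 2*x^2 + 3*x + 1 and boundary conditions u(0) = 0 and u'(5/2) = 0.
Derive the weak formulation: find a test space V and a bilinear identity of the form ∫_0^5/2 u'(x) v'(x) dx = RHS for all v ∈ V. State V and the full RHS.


V = {v ∈ H^1(0, 5/2) : v(0) = 0} (test functions vanish at x = 0 where u is specified); weak form: ∫_0^5/2 u'v' dx = ∫_0^5/2 (2*x^2 + 3*x + 1) v dx for all v ∈ V.

Multiply both sides by a test function v and integrate from 0 to 5/2:
  ∫_0^5/2 −u''(x) v(x) dx = ∫_0^5/2 f(x) v(x) dx.
Integrate the LHS by parts once:
  ∫_0^5/2 −u'' v dx = −[u'(x) v(x)]_0^5/2 + ∫_0^5/2 u'(x) v'(x) dx.
Thus ∫_0^5/2 u'(x) v'(x) dx = ∫_0^5/2 f(x) v(x) dx + [u'(x) v(x)]_0^5/2.
Choose V so that boundary terms are either known or forced to vanish.
Mixed BC: u(0) = 0 (Dirichlet) and u'(5/2) = 0 (Neumann). Define V = {v ∈ H^1(0, 5/2) : v(0) = 0}. Then [u' v]_0^5/2 = u'(5/2)·v(5/2) − u'(0)·0 = 0.
Weak formulation: find u (satisfying any essential BC) such that ∫_0^5/2 u'(x) v'(x) dx = ∫_0^5/2 f v dx for all v ∈ V (Dirichlet at 0 absorbed into V; the Neumann datum at x = 5/2 is zero, so no boundary term remains).
Substituting f(x) = 2*x^2 + 3*x + 1, the right-hand side is ∫_0^5/2 (2*x^2 + 3*x + 1) v dx.


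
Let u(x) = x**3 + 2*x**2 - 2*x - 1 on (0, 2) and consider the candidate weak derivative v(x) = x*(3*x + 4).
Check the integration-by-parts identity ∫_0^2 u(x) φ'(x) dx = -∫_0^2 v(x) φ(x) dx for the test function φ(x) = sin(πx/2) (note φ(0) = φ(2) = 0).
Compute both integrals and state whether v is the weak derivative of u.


LHS = -32/π + 96/π^3, RHS = -40/π + 96/π^3. No, v is not the weak derivative of u.

u(x) = x**3 + 2*x**2 - 2*x - 1, classical derivative u'(x) = 3*x**2 + 4*x - 2.
φ(x) = sin(πx/2), so φ'(x) = π*cos(π*x/2)/2.
Note φ(0) = φ(2) = 0, so the boundary term u·φ vanishes.
LHS = ∫_0^2 u(x) φ'(x) dx = ∫_0^2 (π*x^3*cos(π*x/2)/2 + π*x^2*cos(π*x/2) - π*x*cos(π*x/2) - π*cos(π*x/2)/2) dx. Term by term:
  ∫_0^2 -π*cos(π*x/2)/2 dx = 0;  ∫_0^2 π*x^2*cos(π*x/2) dx = -16/π;  ∫_0^2 π*x^3*cos(π*x/2)/2 dx = -24/π + 96/π^3;
  ∫_0^2 -π*x*cos(π*x/2) dx = 8/π.
Sum: 0 − 16/π + -24/π + 96/π^3 + 8/π = -32/π + 96/π^3.
So LHS = -32/π + 96/π^3.
∫_0^2 v(x) φ(x) dx = ∫_0^2 (3*x^2*sin(π*x/2) + 4*x*sin(π*x/2)) dx. Term by term:
  ∫_0^2 3*x^2*sin(π*x/2) dx = -96/π^3 + 24/π;  ∫_0^2 4*x*sin(π*x/2) dx = 16/π.
Sum: -96/π^3 + 24/π + 16/π = -96/π^3 + 40/π.
So RHS = -∫_0^2 v(x) φ(x) dx = -40/π + 96/π^3.
LHS − RHS = 8/π ≠ 0, so the identity fails.
(For a valid weak derivative the identity must hold for EVERY test function, in particular this one. The failure shows v is NOT the weak derivative of u.)
Correct weak derivative would be u'(x) = 3*x**2 + 4*x - 2.


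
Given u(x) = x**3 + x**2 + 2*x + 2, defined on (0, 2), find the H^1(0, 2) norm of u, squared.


||u||_{H^1}^2 = 33728/105

The H^1 norm (squared) on an interval (0, L) is
  ||u||_{H^1}^2 = ∫_0^L u(x)^2 dx + ∫_0^L u'(x)^2 dx.
Compute u'(x) = 3*x**2 + 2*x + 2.
Then u(x)^2 = x**6 + 2*x**5 + 5*x**4 + 8*x**3 + 8*x**2 + 8*x + 4 and u'(x)^2 = 9*x**4 + 12*x**3 + 16*x**2 + 8*x + 4.
Integrate each monomial from 0 to 2 using ∫_0^2 c·x^n dx = c·2^(n+1)/(n+1):
  ∫_0^2 u(x)^2 dx = ∫_0^2 (x^6 + 2*x^5 + 5*x^4 + 8*x^3 + 8*x^2 + 8*x + 4) dx. Term by term:
    ∫_0^2 x^6 dx = 128/7;  ∫_0^2 2*x^5 dx = 64/3;  ∫_0^2 5*x^4 dx = 32;
    ∫_0^2 8*x^3 dx = 32;  ∫_0^2 8*x^2 dx = 64/3;  ∫_0^2 8*x dx = 16;
    ∫_0^2 4 dx = 8.
  Sum: 128/7 + 64/3 + 32 + 32 + 64/3 + 16 + 8 = 3128/21.
  ∫_0^2 u'(x)^2 dx = ∫_0^2 (9*x^4 + 12*x^3 + 16*x^2 + 8*x + 4) dx. Term by term:
    ∫_0^2 9*x^4 dx = 288/5;  ∫_0^2 12*x^3 dx = 48;  ∫_0^2 16*x^2 dx = 128/3;
    ∫_0^2 8*x dx = 16;  ∫_0^2 4 dx = 8.
  Sum: 288/5 + 48 + 128/3 + 16 + 8 = 2584/15.
Adding: ||u||_{H^1}^2 = 3128/21 + 2584/15 = 33728/105.


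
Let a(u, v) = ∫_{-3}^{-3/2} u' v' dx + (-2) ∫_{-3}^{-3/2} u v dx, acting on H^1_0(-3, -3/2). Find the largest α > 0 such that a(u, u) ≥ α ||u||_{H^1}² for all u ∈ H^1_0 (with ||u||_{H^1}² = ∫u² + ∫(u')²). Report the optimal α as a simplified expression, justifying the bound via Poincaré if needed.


α = 2*(-9 + 2*π^2)/(9 + 4*π^2)

Coercivity of a(·,·) on H^1_0(-3, -3/2) means a(u, u) ≥ α ||u||_{H^1}² for every u ∈ H^1_0.
The interval has length L = 3/2, and Poincaré/coercivity depend only on L. Here a(u, u) = ∫(u')² + (-2)·∫u².
Here c = -2 < 0 with |c| < (π/L)² = 4*π^2/9, so coercivity still holds. The condition a(u,u) ≥ α||u||_{H^1}² reads (1−α)∫(u')² ≥ (α−c)∫u². Any admissible α is ≤ 1 (rapidly oscillating u have ∫u²/∫(u')² → 0), and α = 1 would force 0 ≥ (1−c)∫u², impossible since c < 1; so 1−α > 0. By the sharp Poincaré inequality on H^1_0 of an interval of length L, ∫(u')² ≥ (π/L)²∫u² with equality for the first sine mode sin(π(x−x₀)/L) (x₀ the left endpoint), so the inequality holds for all u iff (1−α)(π/L)² ≥ α − c, i.e. α ≤ ((π/L)² + c)/((π/L)² + 1) = (1 + c(L/π)²)/(1 + (L/π)²). (Direct route, valid since c ≤ 0: Poincaré gives c∫u² ≥ c(L/π)²∫(u')², so a(u,u) ≥ (1 + c(L/π)²)∫(u')², while ||u||_{H^1}² ≤ (1 + (L/π)²)∫(u')²; dividing yields the same α.) With (π/L)² = 4*π^2/9 and c = -2, the largest admissible constant is α = ((π/L)² + c)/((π/L)² + 1).
Simplifying, α = 2*(-9 + 2*π^2)/(9 + 4*π^2).
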